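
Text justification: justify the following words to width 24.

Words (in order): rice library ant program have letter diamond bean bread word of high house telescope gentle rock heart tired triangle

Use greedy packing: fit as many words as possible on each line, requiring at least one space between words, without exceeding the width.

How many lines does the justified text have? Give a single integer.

Answer: 5

Derivation:
Line 1: ['rice', 'library', 'ant', 'program'] (min_width=24, slack=0)
Line 2: ['have', 'letter', 'diamond', 'bean'] (min_width=24, slack=0)
Line 3: ['bread', 'word', 'of', 'high', 'house'] (min_width=24, slack=0)
Line 4: ['telescope', 'gentle', 'rock'] (min_width=21, slack=3)
Line 5: ['heart', 'tired', 'triangle'] (min_width=20, slack=4)
Total lines: 5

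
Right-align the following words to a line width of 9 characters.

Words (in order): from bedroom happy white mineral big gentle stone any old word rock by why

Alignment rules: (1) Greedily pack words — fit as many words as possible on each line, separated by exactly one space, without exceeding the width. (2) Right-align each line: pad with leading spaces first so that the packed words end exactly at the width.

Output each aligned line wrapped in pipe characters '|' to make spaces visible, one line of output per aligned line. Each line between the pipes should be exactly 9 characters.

Answer: |     from|
|  bedroom|
|    happy|
|    white|
|  mineral|
|      big|
|   gentle|
|stone any|
| old word|
|  rock by|
|      why|

Derivation:
Line 1: ['from'] (min_width=4, slack=5)
Line 2: ['bedroom'] (min_width=7, slack=2)
Line 3: ['happy'] (min_width=5, slack=4)
Line 4: ['white'] (min_width=5, slack=4)
Line 5: ['mineral'] (min_width=7, slack=2)
Line 6: ['big'] (min_width=3, slack=6)
Line 7: ['gentle'] (min_width=6, slack=3)
Line 8: ['stone', 'any'] (min_width=9, slack=0)
Line 9: ['old', 'word'] (min_width=8, slack=1)
Line 10: ['rock', 'by'] (min_width=7, slack=2)
Line 11: ['why'] (min_width=3, slack=6)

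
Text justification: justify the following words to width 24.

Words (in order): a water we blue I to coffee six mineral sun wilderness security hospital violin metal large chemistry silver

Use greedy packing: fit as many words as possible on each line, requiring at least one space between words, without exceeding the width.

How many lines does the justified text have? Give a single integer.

Line 1: ['a', 'water', 'we', 'blue', 'I', 'to'] (min_width=20, slack=4)
Line 2: ['coffee', 'six', 'mineral', 'sun'] (min_width=22, slack=2)
Line 3: ['wilderness', 'security'] (min_width=19, slack=5)
Line 4: ['hospital', 'violin', 'metal'] (min_width=21, slack=3)
Line 5: ['large', 'chemistry', 'silver'] (min_width=22, slack=2)
Total lines: 5

Answer: 5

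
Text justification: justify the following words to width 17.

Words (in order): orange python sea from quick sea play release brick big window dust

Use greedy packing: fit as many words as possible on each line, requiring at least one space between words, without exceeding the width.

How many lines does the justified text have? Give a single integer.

Answer: 5

Derivation:
Line 1: ['orange', 'python', 'sea'] (min_width=17, slack=0)
Line 2: ['from', 'quick', 'sea'] (min_width=14, slack=3)
Line 3: ['play', 'release'] (min_width=12, slack=5)
Line 4: ['brick', 'big', 'window'] (min_width=16, slack=1)
Line 5: ['dust'] (min_width=4, slack=13)
Total lines: 5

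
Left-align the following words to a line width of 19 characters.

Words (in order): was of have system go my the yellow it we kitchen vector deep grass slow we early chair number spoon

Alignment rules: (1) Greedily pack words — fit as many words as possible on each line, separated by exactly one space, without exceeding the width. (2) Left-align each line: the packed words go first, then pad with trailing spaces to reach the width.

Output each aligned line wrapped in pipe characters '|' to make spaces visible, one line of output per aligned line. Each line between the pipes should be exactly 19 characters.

Answer: |was of have system |
|go my the yellow it|
|we kitchen vector  |
|deep grass slow we |
|early chair number |
|spoon              |

Derivation:
Line 1: ['was', 'of', 'have', 'system'] (min_width=18, slack=1)
Line 2: ['go', 'my', 'the', 'yellow', 'it'] (min_width=19, slack=0)
Line 3: ['we', 'kitchen', 'vector'] (min_width=17, slack=2)
Line 4: ['deep', 'grass', 'slow', 'we'] (min_width=18, slack=1)
Line 5: ['early', 'chair', 'number'] (min_width=18, slack=1)
Line 6: ['spoon'] (min_width=5, slack=14)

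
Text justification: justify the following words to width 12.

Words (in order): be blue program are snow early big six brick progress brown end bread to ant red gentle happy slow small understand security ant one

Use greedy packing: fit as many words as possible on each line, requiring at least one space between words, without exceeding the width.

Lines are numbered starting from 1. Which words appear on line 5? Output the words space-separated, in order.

Answer: brick

Derivation:
Line 1: ['be', 'blue'] (min_width=7, slack=5)
Line 2: ['program', 'are'] (min_width=11, slack=1)
Line 3: ['snow', 'early'] (min_width=10, slack=2)
Line 4: ['big', 'six'] (min_width=7, slack=5)
Line 5: ['brick'] (min_width=5, slack=7)
Line 6: ['progress'] (min_width=8, slack=4)
Line 7: ['brown', 'end'] (min_width=9, slack=3)
Line 8: ['bread', 'to', 'ant'] (min_width=12, slack=0)
Line 9: ['red', 'gentle'] (min_width=10, slack=2)
Line 10: ['happy', 'slow'] (min_width=10, slack=2)
Line 11: ['small'] (min_width=5, slack=7)
Line 12: ['understand'] (min_width=10, slack=2)
Line 13: ['security', 'ant'] (min_width=12, slack=0)
Line 14: ['one'] (min_width=3, slack=9)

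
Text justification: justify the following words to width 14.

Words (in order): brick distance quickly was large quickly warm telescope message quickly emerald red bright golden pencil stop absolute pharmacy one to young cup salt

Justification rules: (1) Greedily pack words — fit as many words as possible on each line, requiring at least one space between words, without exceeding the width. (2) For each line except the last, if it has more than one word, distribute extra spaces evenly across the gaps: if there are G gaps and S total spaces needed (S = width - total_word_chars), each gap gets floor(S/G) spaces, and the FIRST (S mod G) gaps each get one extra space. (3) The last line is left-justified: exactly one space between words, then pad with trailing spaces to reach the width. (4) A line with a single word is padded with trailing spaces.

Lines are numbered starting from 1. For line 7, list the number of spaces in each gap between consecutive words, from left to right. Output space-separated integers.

Line 1: ['brick', 'distance'] (min_width=14, slack=0)
Line 2: ['quickly', 'was'] (min_width=11, slack=3)
Line 3: ['large', 'quickly'] (min_width=13, slack=1)
Line 4: ['warm', 'telescope'] (min_width=14, slack=0)
Line 5: ['message'] (min_width=7, slack=7)
Line 6: ['quickly'] (min_width=7, slack=7)
Line 7: ['emerald', 'red'] (min_width=11, slack=3)
Line 8: ['bright', 'golden'] (min_width=13, slack=1)
Line 9: ['pencil', 'stop'] (min_width=11, slack=3)
Line 10: ['absolute'] (min_width=8, slack=6)
Line 11: ['pharmacy', 'one'] (min_width=12, slack=2)
Line 12: ['to', 'young', 'cup'] (min_width=12, slack=2)
Line 13: ['salt'] (min_width=4, slack=10)

Answer: 4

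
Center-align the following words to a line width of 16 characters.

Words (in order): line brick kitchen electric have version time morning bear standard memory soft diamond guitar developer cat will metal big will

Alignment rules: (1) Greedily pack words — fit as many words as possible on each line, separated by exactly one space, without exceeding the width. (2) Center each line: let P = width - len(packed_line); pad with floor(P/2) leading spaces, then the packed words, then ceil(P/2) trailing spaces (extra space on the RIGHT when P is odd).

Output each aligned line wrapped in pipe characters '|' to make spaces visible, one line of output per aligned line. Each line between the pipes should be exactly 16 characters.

Line 1: ['line', 'brick'] (min_width=10, slack=6)
Line 2: ['kitchen', 'electric'] (min_width=16, slack=0)
Line 3: ['have', 'version'] (min_width=12, slack=4)
Line 4: ['time', 'morning'] (min_width=12, slack=4)
Line 5: ['bear', 'standard'] (min_width=13, slack=3)
Line 6: ['memory', 'soft'] (min_width=11, slack=5)
Line 7: ['diamond', 'guitar'] (min_width=14, slack=2)
Line 8: ['developer', 'cat'] (min_width=13, slack=3)
Line 9: ['will', 'metal', 'big'] (min_width=14, slack=2)
Line 10: ['will'] (min_width=4, slack=12)

Answer: |   line brick   |
|kitchen electric|
|  have version  |
|  time morning  |
| bear standard  |
|  memory soft   |
| diamond guitar |
| developer cat  |
| will metal big |
|      will      |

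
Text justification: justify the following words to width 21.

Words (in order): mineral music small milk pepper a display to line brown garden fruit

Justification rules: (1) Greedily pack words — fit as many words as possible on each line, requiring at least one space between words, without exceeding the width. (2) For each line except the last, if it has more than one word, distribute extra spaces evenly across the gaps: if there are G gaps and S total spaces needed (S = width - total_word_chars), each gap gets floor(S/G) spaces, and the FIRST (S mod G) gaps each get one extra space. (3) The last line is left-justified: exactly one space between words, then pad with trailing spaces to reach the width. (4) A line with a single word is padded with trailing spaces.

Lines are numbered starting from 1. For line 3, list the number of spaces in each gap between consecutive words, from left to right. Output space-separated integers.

Answer: 2 1 1

Derivation:
Line 1: ['mineral', 'music', 'small'] (min_width=19, slack=2)
Line 2: ['milk', 'pepper', 'a', 'display'] (min_width=21, slack=0)
Line 3: ['to', 'line', 'brown', 'garden'] (min_width=20, slack=1)
Line 4: ['fruit'] (min_width=5, slack=16)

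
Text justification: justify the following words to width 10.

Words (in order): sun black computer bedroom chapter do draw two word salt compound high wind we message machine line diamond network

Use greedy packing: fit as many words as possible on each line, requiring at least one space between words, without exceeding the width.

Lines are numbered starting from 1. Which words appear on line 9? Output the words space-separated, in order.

Answer: we message

Derivation:
Line 1: ['sun', 'black'] (min_width=9, slack=1)
Line 2: ['computer'] (min_width=8, slack=2)
Line 3: ['bedroom'] (min_width=7, slack=3)
Line 4: ['chapter', 'do'] (min_width=10, slack=0)
Line 5: ['draw', 'two'] (min_width=8, slack=2)
Line 6: ['word', 'salt'] (min_width=9, slack=1)
Line 7: ['compound'] (min_width=8, slack=2)
Line 8: ['high', 'wind'] (min_width=9, slack=1)
Line 9: ['we', 'message'] (min_width=10, slack=0)
Line 10: ['machine'] (min_width=7, slack=3)
Line 11: ['line'] (min_width=4, slack=6)
Line 12: ['diamond'] (min_width=7, slack=3)
Line 13: ['network'] (min_width=7, slack=3)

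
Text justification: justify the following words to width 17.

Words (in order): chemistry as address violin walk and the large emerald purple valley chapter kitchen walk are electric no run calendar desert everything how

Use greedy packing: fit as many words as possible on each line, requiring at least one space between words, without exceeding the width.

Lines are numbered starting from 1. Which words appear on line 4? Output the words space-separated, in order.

Line 1: ['chemistry', 'as'] (min_width=12, slack=5)
Line 2: ['address', 'violin'] (min_width=14, slack=3)
Line 3: ['walk', 'and', 'the'] (min_width=12, slack=5)
Line 4: ['large', 'emerald'] (min_width=13, slack=4)
Line 5: ['purple', 'valley'] (min_width=13, slack=4)
Line 6: ['chapter', 'kitchen'] (min_width=15, slack=2)
Line 7: ['walk', 'are', 'electric'] (min_width=17, slack=0)
Line 8: ['no', 'run', 'calendar'] (min_width=15, slack=2)
Line 9: ['desert', 'everything'] (min_width=17, slack=0)
Line 10: ['how'] (min_width=3, slack=14)

Answer: large emerald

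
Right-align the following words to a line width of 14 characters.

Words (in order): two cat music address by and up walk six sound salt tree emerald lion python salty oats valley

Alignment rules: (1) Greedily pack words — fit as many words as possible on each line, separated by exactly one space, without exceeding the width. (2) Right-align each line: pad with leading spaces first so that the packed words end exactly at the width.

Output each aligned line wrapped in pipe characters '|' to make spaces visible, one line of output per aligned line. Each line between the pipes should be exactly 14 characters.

Line 1: ['two', 'cat', 'music'] (min_width=13, slack=1)
Line 2: ['address', 'by', 'and'] (min_width=14, slack=0)
Line 3: ['up', 'walk', 'six'] (min_width=11, slack=3)
Line 4: ['sound', 'salt'] (min_width=10, slack=4)
Line 5: ['tree', 'emerald'] (min_width=12, slack=2)
Line 6: ['lion', 'python'] (min_width=11, slack=3)
Line 7: ['salty', 'oats'] (min_width=10, slack=4)
Line 8: ['valley'] (min_width=6, slack=8)

Answer: | two cat music|
|address by and|
|   up walk six|
|    sound salt|
|  tree emerald|
|   lion python|
|    salty oats|
|        valley|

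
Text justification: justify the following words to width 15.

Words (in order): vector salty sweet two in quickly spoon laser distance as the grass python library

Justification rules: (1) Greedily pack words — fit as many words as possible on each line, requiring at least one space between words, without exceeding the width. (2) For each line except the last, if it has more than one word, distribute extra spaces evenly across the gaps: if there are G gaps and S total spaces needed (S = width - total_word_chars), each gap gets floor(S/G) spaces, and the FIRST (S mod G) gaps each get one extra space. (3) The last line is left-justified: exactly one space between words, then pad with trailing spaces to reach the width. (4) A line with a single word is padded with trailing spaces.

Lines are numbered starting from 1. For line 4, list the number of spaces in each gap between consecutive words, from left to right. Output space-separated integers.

Answer: 2

Derivation:
Line 1: ['vector', 'salty'] (min_width=12, slack=3)
Line 2: ['sweet', 'two', 'in'] (min_width=12, slack=3)
Line 3: ['quickly', 'spoon'] (min_width=13, slack=2)
Line 4: ['laser', 'distance'] (min_width=14, slack=1)
Line 5: ['as', 'the', 'grass'] (min_width=12, slack=3)
Line 6: ['python', 'library'] (min_width=14, slack=1)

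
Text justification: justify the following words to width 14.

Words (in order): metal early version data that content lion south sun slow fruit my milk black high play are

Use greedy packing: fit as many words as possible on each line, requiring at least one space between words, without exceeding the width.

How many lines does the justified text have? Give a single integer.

Line 1: ['metal', 'early'] (min_width=11, slack=3)
Line 2: ['version', 'data'] (min_width=12, slack=2)
Line 3: ['that', 'content'] (min_width=12, slack=2)
Line 4: ['lion', 'south', 'sun'] (min_width=14, slack=0)
Line 5: ['slow', 'fruit', 'my'] (min_width=13, slack=1)
Line 6: ['milk', 'black'] (min_width=10, slack=4)
Line 7: ['high', 'play', 'are'] (min_width=13, slack=1)
Total lines: 7

Answer: 7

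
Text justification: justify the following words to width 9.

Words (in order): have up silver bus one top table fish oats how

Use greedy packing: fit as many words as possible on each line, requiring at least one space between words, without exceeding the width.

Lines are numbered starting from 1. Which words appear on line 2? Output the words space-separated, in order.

Line 1: ['have', 'up'] (min_width=7, slack=2)
Line 2: ['silver'] (min_width=6, slack=3)
Line 3: ['bus', 'one'] (min_width=7, slack=2)
Line 4: ['top', 'table'] (min_width=9, slack=0)
Line 5: ['fish', 'oats'] (min_width=9, slack=0)
Line 6: ['how'] (min_width=3, slack=6)

Answer: silver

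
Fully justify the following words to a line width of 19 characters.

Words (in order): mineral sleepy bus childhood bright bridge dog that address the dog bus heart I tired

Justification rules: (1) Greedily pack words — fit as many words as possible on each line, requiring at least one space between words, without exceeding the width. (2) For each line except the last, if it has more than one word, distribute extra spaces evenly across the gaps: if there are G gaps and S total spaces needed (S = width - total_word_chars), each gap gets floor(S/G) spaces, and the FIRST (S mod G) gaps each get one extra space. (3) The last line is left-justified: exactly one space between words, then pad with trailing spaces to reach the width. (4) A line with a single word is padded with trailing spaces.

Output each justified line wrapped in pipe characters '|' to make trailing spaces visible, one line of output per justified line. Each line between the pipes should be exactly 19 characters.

Line 1: ['mineral', 'sleepy', 'bus'] (min_width=18, slack=1)
Line 2: ['childhood', 'bright'] (min_width=16, slack=3)
Line 3: ['bridge', 'dog', 'that'] (min_width=15, slack=4)
Line 4: ['address', 'the', 'dog', 'bus'] (min_width=19, slack=0)
Line 5: ['heart', 'I', 'tired'] (min_width=13, slack=6)

Answer: |mineral  sleepy bus|
|childhood    bright|
|bridge   dog   that|
|address the dog bus|
|heart I tired      |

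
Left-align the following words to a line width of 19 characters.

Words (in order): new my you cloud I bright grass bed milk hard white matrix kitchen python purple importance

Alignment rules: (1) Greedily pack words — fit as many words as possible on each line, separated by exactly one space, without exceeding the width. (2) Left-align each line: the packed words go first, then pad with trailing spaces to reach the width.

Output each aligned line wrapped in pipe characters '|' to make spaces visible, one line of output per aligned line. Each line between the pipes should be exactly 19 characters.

Line 1: ['new', 'my', 'you', 'cloud', 'I'] (min_width=18, slack=1)
Line 2: ['bright', 'grass', 'bed'] (min_width=16, slack=3)
Line 3: ['milk', 'hard', 'white'] (min_width=15, slack=4)
Line 4: ['matrix', 'kitchen'] (min_width=14, slack=5)
Line 5: ['python', 'purple'] (min_width=13, slack=6)
Line 6: ['importance'] (min_width=10, slack=9)

Answer: |new my you cloud I |
|bright grass bed   |
|milk hard white    |
|matrix kitchen     |
|python purple      |
|importance         |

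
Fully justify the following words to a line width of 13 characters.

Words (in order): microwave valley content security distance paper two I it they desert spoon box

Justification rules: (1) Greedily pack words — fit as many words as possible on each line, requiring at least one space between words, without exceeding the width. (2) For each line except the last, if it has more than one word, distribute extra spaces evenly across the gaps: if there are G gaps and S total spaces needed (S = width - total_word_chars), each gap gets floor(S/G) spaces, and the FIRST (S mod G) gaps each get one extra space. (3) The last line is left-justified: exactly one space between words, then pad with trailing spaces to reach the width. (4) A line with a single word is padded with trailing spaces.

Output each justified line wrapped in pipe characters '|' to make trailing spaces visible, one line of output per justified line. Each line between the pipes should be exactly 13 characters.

Answer: |microwave    |
|valley       |
|content      |
|security     |
|distance     |
|paper  two  I|
|it       they|
|desert  spoon|
|box          |

Derivation:
Line 1: ['microwave'] (min_width=9, slack=4)
Line 2: ['valley'] (min_width=6, slack=7)
Line 3: ['content'] (min_width=7, slack=6)
Line 4: ['security'] (min_width=8, slack=5)
Line 5: ['distance'] (min_width=8, slack=5)
Line 6: ['paper', 'two', 'I'] (min_width=11, slack=2)
Line 7: ['it', 'they'] (min_width=7, slack=6)
Line 8: ['desert', 'spoon'] (min_width=12, slack=1)
Line 9: ['box'] (min_width=3, slack=10)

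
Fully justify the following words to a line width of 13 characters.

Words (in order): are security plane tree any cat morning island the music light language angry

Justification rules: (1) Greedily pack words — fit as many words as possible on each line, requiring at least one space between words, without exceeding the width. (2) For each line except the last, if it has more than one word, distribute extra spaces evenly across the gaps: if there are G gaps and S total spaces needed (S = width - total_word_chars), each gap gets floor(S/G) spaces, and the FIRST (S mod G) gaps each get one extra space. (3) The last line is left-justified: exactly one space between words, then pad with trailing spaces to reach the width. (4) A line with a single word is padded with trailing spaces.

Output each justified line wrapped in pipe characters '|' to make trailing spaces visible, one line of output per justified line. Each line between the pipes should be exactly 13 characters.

Answer: |are  security|
|plane    tree|
|any       cat|
|morning      |
|island    the|
|music   light|
|language     |
|angry        |

Derivation:
Line 1: ['are', 'security'] (min_width=12, slack=1)
Line 2: ['plane', 'tree'] (min_width=10, slack=3)
Line 3: ['any', 'cat'] (min_width=7, slack=6)
Line 4: ['morning'] (min_width=7, slack=6)
Line 5: ['island', 'the'] (min_width=10, slack=3)
Line 6: ['music', 'light'] (min_width=11, slack=2)
Line 7: ['language'] (min_width=8, slack=5)
Line 8: ['angry'] (min_width=5, slack=8)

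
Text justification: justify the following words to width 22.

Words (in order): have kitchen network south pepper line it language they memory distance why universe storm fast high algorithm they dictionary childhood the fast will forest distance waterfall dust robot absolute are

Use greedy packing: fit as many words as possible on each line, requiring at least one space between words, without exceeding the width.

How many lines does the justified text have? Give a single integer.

Line 1: ['have', 'kitchen', 'network'] (min_width=20, slack=2)
Line 2: ['south', 'pepper', 'line', 'it'] (min_width=20, slack=2)
Line 3: ['language', 'they', 'memory'] (min_width=20, slack=2)
Line 4: ['distance', 'why', 'universe'] (min_width=21, slack=1)
Line 5: ['storm', 'fast', 'high'] (min_width=15, slack=7)
Line 6: ['algorithm', 'they'] (min_width=14, slack=8)
Line 7: ['dictionary', 'childhood'] (min_width=20, slack=2)
Line 8: ['the', 'fast', 'will', 'forest'] (min_width=20, slack=2)
Line 9: ['distance', 'waterfall'] (min_width=18, slack=4)
Line 10: ['dust', 'robot', 'absolute'] (min_width=19, slack=3)
Line 11: ['are'] (min_width=3, slack=19)
Total lines: 11

Answer: 11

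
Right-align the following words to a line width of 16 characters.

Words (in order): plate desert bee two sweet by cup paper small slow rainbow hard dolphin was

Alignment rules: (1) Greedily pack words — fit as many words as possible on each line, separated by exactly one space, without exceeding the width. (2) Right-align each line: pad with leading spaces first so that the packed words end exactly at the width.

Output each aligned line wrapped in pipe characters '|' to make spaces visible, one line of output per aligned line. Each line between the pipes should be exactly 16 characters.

Line 1: ['plate', 'desert', 'bee'] (min_width=16, slack=0)
Line 2: ['two', 'sweet', 'by', 'cup'] (min_width=16, slack=0)
Line 3: ['paper', 'small', 'slow'] (min_width=16, slack=0)
Line 4: ['rainbow', 'hard'] (min_width=12, slack=4)
Line 5: ['dolphin', 'was'] (min_width=11, slack=5)

Answer: |plate desert bee|
|two sweet by cup|
|paper small slow|
|    rainbow hard|
|     dolphin was|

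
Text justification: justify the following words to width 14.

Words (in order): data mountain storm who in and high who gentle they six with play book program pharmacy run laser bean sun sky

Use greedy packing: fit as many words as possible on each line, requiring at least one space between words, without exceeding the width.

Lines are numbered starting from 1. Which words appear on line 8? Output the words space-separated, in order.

Line 1: ['data', 'mountain'] (min_width=13, slack=1)
Line 2: ['storm', 'who', 'in'] (min_width=12, slack=2)
Line 3: ['and', 'high', 'who'] (min_width=12, slack=2)
Line 4: ['gentle', 'they'] (min_width=11, slack=3)
Line 5: ['six', 'with', 'play'] (min_width=13, slack=1)
Line 6: ['book', 'program'] (min_width=12, slack=2)
Line 7: ['pharmacy', 'run'] (min_width=12, slack=2)
Line 8: ['laser', 'bean', 'sun'] (min_width=14, slack=0)
Line 9: ['sky'] (min_width=3, slack=11)

Answer: laser bean sun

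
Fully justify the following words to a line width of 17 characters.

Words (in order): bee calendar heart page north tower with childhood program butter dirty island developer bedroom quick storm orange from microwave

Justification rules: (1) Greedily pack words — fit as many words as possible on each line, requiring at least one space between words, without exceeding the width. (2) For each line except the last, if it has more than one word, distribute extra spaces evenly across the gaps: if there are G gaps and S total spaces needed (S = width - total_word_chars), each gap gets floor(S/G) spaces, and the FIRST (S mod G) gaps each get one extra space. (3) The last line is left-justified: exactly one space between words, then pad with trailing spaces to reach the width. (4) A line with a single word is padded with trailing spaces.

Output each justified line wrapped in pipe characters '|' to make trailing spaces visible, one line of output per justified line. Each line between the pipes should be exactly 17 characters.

Line 1: ['bee', 'calendar'] (min_width=12, slack=5)
Line 2: ['heart', 'page', 'north'] (min_width=16, slack=1)
Line 3: ['tower', 'with'] (min_width=10, slack=7)
Line 4: ['childhood', 'program'] (min_width=17, slack=0)
Line 5: ['butter', 'dirty'] (min_width=12, slack=5)
Line 6: ['island', 'developer'] (min_width=16, slack=1)
Line 7: ['bedroom', 'quick'] (min_width=13, slack=4)
Line 8: ['storm', 'orange', 'from'] (min_width=17, slack=0)
Line 9: ['microwave'] (min_width=9, slack=8)

Answer: |bee      calendar|
|heart  page north|
|tower        with|
|childhood program|
|butter      dirty|
|island  developer|
|bedroom     quick|
|storm orange from|
|microwave        |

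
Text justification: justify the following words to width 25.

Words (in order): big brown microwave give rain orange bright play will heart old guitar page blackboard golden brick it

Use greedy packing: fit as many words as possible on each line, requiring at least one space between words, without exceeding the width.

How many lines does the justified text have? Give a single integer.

Answer: 5

Derivation:
Line 1: ['big', 'brown', 'microwave', 'give'] (min_width=24, slack=1)
Line 2: ['rain', 'orange', 'bright', 'play'] (min_width=23, slack=2)
Line 3: ['will', 'heart', 'old', 'guitar'] (min_width=21, slack=4)
Line 4: ['page', 'blackboard', 'golden'] (min_width=22, slack=3)
Line 5: ['brick', 'it'] (min_width=8, slack=17)
Total lines: 5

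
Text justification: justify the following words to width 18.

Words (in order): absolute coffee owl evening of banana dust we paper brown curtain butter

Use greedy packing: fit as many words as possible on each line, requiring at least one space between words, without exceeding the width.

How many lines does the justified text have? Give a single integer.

Answer: 5

Derivation:
Line 1: ['absolute', 'coffee'] (min_width=15, slack=3)
Line 2: ['owl', 'evening', 'of'] (min_width=14, slack=4)
Line 3: ['banana', 'dust', 'we'] (min_width=14, slack=4)
Line 4: ['paper', 'brown'] (min_width=11, slack=7)
Line 5: ['curtain', 'butter'] (min_width=14, slack=4)
Total lines: 5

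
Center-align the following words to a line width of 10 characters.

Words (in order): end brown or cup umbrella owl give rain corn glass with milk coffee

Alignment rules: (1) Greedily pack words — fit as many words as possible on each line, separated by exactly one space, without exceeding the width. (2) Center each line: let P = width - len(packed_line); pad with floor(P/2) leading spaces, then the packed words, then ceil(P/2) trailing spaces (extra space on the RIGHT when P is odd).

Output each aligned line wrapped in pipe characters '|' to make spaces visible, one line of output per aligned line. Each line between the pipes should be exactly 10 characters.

Answer: |end brown |
|  or cup  |
| umbrella |
| owl give |
|rain corn |
|glass with|
|   milk   |
|  coffee  |

Derivation:
Line 1: ['end', 'brown'] (min_width=9, slack=1)
Line 2: ['or', 'cup'] (min_width=6, slack=4)
Line 3: ['umbrella'] (min_width=8, slack=2)
Line 4: ['owl', 'give'] (min_width=8, slack=2)
Line 5: ['rain', 'corn'] (min_width=9, slack=1)
Line 6: ['glass', 'with'] (min_width=10, slack=0)
Line 7: ['milk'] (min_width=4, slack=6)
Line 8: ['coffee'] (min_width=6, slack=4)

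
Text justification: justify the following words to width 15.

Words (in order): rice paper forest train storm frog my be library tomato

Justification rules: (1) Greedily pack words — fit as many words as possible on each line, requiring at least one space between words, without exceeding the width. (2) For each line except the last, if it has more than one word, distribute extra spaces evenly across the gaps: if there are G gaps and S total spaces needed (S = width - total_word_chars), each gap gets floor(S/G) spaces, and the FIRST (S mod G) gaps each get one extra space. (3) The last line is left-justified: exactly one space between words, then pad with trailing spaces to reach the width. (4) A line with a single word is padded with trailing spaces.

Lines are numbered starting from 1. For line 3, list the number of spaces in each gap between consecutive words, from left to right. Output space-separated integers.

Line 1: ['rice', 'paper'] (min_width=10, slack=5)
Line 2: ['forest', 'train'] (min_width=12, slack=3)
Line 3: ['storm', 'frog', 'my'] (min_width=13, slack=2)
Line 4: ['be', 'library'] (min_width=10, slack=5)
Line 5: ['tomato'] (min_width=6, slack=9)

Answer: 2 2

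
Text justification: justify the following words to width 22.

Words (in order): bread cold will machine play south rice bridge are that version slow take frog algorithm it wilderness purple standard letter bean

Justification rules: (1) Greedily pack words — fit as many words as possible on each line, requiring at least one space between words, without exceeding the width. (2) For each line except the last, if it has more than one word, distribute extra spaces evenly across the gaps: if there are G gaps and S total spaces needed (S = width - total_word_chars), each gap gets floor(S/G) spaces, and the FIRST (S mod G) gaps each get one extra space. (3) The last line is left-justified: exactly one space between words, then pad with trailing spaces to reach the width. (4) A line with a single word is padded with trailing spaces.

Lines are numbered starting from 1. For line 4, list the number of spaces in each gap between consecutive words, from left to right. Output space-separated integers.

Line 1: ['bread', 'cold', 'will'] (min_width=15, slack=7)
Line 2: ['machine', 'play', 'south'] (min_width=18, slack=4)
Line 3: ['rice', 'bridge', 'are', 'that'] (min_width=20, slack=2)
Line 4: ['version', 'slow', 'take', 'frog'] (min_width=22, slack=0)
Line 5: ['algorithm', 'it'] (min_width=12, slack=10)
Line 6: ['wilderness', 'purple'] (min_width=17, slack=5)
Line 7: ['standard', 'letter', 'bean'] (min_width=20, slack=2)

Answer: 1 1 1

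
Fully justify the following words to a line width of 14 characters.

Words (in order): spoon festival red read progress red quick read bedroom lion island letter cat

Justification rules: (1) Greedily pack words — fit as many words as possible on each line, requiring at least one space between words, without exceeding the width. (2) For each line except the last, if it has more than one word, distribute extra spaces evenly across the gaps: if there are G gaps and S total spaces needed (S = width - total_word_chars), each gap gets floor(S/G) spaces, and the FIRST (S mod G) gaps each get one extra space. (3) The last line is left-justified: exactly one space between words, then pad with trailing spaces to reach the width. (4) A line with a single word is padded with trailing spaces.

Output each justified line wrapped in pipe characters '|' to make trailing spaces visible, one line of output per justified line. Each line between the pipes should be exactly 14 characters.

Line 1: ['spoon', 'festival'] (min_width=14, slack=0)
Line 2: ['red', 'read'] (min_width=8, slack=6)
Line 3: ['progress', 'red'] (min_width=12, slack=2)
Line 4: ['quick', 'read'] (min_width=10, slack=4)
Line 5: ['bedroom', 'lion'] (min_width=12, slack=2)
Line 6: ['island', 'letter'] (min_width=13, slack=1)
Line 7: ['cat'] (min_width=3, slack=11)

Answer: |spoon festival|
|red       read|
|progress   red|
|quick     read|
|bedroom   lion|
|island  letter|
|cat           |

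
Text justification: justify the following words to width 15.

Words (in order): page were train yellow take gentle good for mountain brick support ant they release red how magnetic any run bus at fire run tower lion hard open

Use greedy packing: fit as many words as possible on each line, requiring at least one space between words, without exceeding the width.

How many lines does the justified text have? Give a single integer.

Answer: 11

Derivation:
Line 1: ['page', 'were', 'train'] (min_width=15, slack=0)
Line 2: ['yellow', 'take'] (min_width=11, slack=4)
Line 3: ['gentle', 'good', 'for'] (min_width=15, slack=0)
Line 4: ['mountain', 'brick'] (min_width=14, slack=1)
Line 5: ['support', 'ant'] (min_width=11, slack=4)
Line 6: ['they', 'release'] (min_width=12, slack=3)
Line 7: ['red', 'how'] (min_width=7, slack=8)
Line 8: ['magnetic', 'any'] (min_width=12, slack=3)
Line 9: ['run', 'bus', 'at', 'fire'] (min_width=15, slack=0)
Line 10: ['run', 'tower', 'lion'] (min_width=14, slack=1)
Line 11: ['hard', 'open'] (min_width=9, slack=6)
Total lines: 11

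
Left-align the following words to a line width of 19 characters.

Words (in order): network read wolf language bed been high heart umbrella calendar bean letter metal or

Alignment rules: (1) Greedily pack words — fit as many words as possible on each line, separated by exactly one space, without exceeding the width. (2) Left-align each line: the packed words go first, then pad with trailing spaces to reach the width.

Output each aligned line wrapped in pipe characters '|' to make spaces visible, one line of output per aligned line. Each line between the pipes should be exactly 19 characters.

Line 1: ['network', 'read', 'wolf'] (min_width=17, slack=2)
Line 2: ['language', 'bed', 'been'] (min_width=17, slack=2)
Line 3: ['high', 'heart', 'umbrella'] (min_width=19, slack=0)
Line 4: ['calendar', 'bean'] (min_width=13, slack=6)
Line 5: ['letter', 'metal', 'or'] (min_width=15, slack=4)

Answer: |network read wolf  |
|language bed been  |
|high heart umbrella|
|calendar bean      |
|letter metal or    |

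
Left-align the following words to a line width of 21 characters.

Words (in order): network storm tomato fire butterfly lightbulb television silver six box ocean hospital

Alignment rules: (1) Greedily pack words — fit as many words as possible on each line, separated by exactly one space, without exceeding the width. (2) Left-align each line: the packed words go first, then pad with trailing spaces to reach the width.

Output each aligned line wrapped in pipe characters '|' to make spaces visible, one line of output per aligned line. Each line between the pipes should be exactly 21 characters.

Answer: |network storm tomato |
|fire butterfly       |
|lightbulb television |
|silver six box ocean |
|hospital             |

Derivation:
Line 1: ['network', 'storm', 'tomato'] (min_width=20, slack=1)
Line 2: ['fire', 'butterfly'] (min_width=14, slack=7)
Line 3: ['lightbulb', 'television'] (min_width=20, slack=1)
Line 4: ['silver', 'six', 'box', 'ocean'] (min_width=20, slack=1)
Line 5: ['hospital'] (min_width=8, slack=13)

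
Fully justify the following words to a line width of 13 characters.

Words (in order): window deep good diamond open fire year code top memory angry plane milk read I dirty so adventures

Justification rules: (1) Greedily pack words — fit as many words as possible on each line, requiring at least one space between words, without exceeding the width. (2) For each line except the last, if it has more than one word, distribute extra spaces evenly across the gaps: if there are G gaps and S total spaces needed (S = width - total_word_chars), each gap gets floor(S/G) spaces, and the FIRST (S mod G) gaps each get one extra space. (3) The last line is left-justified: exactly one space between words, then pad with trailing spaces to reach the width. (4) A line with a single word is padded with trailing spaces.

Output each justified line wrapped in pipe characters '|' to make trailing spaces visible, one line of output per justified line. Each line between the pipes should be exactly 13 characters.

Answer: |window   deep|
|good  diamond|
|open     fire|
|year code top|
|memory  angry|
|plane    milk|
|read  I dirty|
|so adventures|

Derivation:
Line 1: ['window', 'deep'] (min_width=11, slack=2)
Line 2: ['good', 'diamond'] (min_width=12, slack=1)
Line 3: ['open', 'fire'] (min_width=9, slack=4)
Line 4: ['year', 'code', 'top'] (min_width=13, slack=0)
Line 5: ['memory', 'angry'] (min_width=12, slack=1)
Line 6: ['plane', 'milk'] (min_width=10, slack=3)
Line 7: ['read', 'I', 'dirty'] (min_width=12, slack=1)
Line 8: ['so', 'adventures'] (min_width=13, slack=0)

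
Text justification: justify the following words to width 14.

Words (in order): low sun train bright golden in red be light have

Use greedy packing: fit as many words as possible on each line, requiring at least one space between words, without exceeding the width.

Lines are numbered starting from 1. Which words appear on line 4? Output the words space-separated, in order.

Answer: light have

Derivation:
Line 1: ['low', 'sun', 'train'] (min_width=13, slack=1)
Line 2: ['bright', 'golden'] (min_width=13, slack=1)
Line 3: ['in', 'red', 'be'] (min_width=9, slack=5)
Line 4: ['light', 'have'] (min_width=10, slack=4)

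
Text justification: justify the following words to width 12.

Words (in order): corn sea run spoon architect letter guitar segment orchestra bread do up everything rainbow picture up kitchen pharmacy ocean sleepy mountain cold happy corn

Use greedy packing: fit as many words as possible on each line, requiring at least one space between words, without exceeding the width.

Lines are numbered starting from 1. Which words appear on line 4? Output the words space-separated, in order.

Answer: letter

Derivation:
Line 1: ['corn', 'sea', 'run'] (min_width=12, slack=0)
Line 2: ['spoon'] (min_width=5, slack=7)
Line 3: ['architect'] (min_width=9, slack=3)
Line 4: ['letter'] (min_width=6, slack=6)
Line 5: ['guitar'] (min_width=6, slack=6)
Line 6: ['segment'] (min_width=7, slack=5)
Line 7: ['orchestra'] (min_width=9, slack=3)
Line 8: ['bread', 'do', 'up'] (min_width=11, slack=1)
Line 9: ['everything'] (min_width=10, slack=2)
Line 10: ['rainbow'] (min_width=7, slack=5)
Line 11: ['picture', 'up'] (min_width=10, slack=2)
Line 12: ['kitchen'] (min_width=7, slack=5)
Line 13: ['pharmacy'] (min_width=8, slack=4)
Line 14: ['ocean', 'sleepy'] (min_width=12, slack=0)
Line 15: ['mountain'] (min_width=8, slack=4)
Line 16: ['cold', 'happy'] (min_width=10, slack=2)
Line 17: ['corn'] (min_width=4, slack=8)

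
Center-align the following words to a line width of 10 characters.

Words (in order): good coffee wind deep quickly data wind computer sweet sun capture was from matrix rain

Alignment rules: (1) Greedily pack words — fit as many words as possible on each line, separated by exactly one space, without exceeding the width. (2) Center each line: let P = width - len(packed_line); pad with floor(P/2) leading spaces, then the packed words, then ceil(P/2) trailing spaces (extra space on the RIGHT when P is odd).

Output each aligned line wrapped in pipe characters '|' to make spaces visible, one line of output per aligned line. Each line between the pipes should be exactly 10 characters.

Line 1: ['good'] (min_width=4, slack=6)
Line 2: ['coffee'] (min_width=6, slack=4)
Line 3: ['wind', 'deep'] (min_width=9, slack=1)
Line 4: ['quickly'] (min_width=7, slack=3)
Line 5: ['data', 'wind'] (min_width=9, slack=1)
Line 6: ['computer'] (min_width=8, slack=2)
Line 7: ['sweet', 'sun'] (min_width=9, slack=1)
Line 8: ['capture'] (min_width=7, slack=3)
Line 9: ['was', 'from'] (min_width=8, slack=2)
Line 10: ['matrix'] (min_width=6, slack=4)
Line 11: ['rain'] (min_width=4, slack=6)

Answer: |   good   |
|  coffee  |
|wind deep |
| quickly  |
|data wind |
| computer |
|sweet sun |
| capture  |
| was from |
|  matrix  |
|   rain   |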